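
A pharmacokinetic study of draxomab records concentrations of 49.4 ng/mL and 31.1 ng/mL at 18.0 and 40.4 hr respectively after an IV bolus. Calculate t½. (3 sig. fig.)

k = ln(C₁/C₂) / (t₂ − t₁) = ln(49.4/31.1) / (40.4 − 18.0)
  = 0.4627 / 22.40 = 0.02066 hr⁻¹
t½ = ln 2 / k = ln 2 / 0.02066 ≈ 33.6 hours

33.6 hours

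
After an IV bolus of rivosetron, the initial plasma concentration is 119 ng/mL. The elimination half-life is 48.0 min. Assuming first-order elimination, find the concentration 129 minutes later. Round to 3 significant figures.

18.5 ng/mL

k = ln 2 / 48.0 = 0.01444 min⁻¹
129 min is 2.688 half-lives, so C = 119 × (1/2)^2.688 = 119 × 0.1552 ≈ 18.5 ng/mL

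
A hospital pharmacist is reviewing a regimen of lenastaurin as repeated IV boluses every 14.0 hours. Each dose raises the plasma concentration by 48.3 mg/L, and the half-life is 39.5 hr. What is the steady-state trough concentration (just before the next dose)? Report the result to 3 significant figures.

173 mg/L

k = ln 2 / 39.5 = 0.01755 hr⁻¹
Fraction remaining after one interval: e^(−kτ) = e^(−0.01755 × 14.0) = 0.7822
R = 1 / (1 − 0.7822) = 4.591
Css,max = 48.3 × 4.591 = 221.7 mg/L
Css,min = Css,max × e^(−kτ) = 221.7 × 0.7822 ≈ 173 mg/L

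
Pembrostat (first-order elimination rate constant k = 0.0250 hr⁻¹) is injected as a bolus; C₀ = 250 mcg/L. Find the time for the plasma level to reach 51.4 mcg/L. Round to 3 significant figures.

63.3 hours

C(t) = C₀ e^(−kt)  ⇒  t = ln(C₀/C) / k
t = ln(250/51.4) / 0.02500 = 1.582 / 0.02500 ≈ 63.3 hours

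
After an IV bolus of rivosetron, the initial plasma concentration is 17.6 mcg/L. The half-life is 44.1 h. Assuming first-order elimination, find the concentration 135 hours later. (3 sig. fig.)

2.11 mcg/L

k = ln 2 / 44.1 = 0.01572 h⁻¹
C(t) = C₀ e^(−kt) = 17.6 × e^(−0.01572 × 135) = 17.6 × e^(−2.122) = 17.6 × 0.1198 ≈ 2.11 mcg/L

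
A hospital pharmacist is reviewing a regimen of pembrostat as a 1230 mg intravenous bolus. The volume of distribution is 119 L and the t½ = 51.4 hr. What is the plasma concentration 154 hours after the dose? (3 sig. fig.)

1.30 µg/mL

C₀ = dose / V = 1230 / 119 = 10.34 µg/mL
k = ln 2 / 51.4 = 0.01349 hr⁻¹
C(t) = C₀ e^(−kt) = 10.34 × e^(−0.01349 × 154) = 10.34 × e^(−2.077) = 10.34 × 0.1253 ≈ 1.30 µg/mL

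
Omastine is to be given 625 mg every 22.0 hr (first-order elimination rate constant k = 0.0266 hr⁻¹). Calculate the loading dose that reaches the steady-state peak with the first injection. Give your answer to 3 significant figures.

1410 mg

Accumulation ratio R = 1 / (1 − e^(−kτ)) = 1 / (1 − e^(−0.02660×22.0)) = 1 / (1 − 0.5570) = 2.257
Loading dose = maintenance dose × R = 625 × 2.257 ≈ 1410 mg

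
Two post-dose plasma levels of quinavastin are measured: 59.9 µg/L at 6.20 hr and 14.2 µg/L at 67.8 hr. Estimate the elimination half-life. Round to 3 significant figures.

29.7 hours

k = ln(C₁/C₂) / (t₂ − t₁) = ln(59.9/14.2) / (67.8 − 6.20)
  = 1.439 / 61.60 = 0.02337 hr⁻¹
t½ = ln 2 / k = ln 2 / 0.02337 ≈ 29.7 hours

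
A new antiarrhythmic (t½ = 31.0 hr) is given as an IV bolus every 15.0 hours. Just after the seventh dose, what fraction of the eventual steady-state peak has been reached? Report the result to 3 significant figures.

k = ln 2 / 31.0 = 0.02236 hr⁻¹
f_n = 1 − e^(−nkτ) = 1 − e^(−7 × 0.02236 × 15.0) = 1 − e^(−2.348) = 1 − 0.09558 ≈ 0.904

0.904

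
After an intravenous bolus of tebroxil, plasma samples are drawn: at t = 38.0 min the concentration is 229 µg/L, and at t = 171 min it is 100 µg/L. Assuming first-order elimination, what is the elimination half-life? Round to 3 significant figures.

111 minutes

k = ln(C₁/C₂) / (t₂ − t₁) = ln(229/100) / (171 − 38.0)
  = 0.8286 / 133.0 = 0.006230 min⁻¹
t½ = ln 2 / k = ln 2 / 0.006230 ≈ 111 minutes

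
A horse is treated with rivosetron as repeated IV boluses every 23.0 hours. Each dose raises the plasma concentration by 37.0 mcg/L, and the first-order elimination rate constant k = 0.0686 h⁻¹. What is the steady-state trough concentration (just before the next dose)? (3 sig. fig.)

Fraction remaining after one interval: e^(−kτ) = e^(−0.06860 × 23.0) = 0.2064
R = 1 / (1 − 0.2064) = 1.260
Css,max = 37.0 × 1.260 = 46.62 mcg/L
Css,min = Css,max × e^(−kτ) = 46.62 × 0.2064 ≈ 9.62 mcg/L

9.62 mcg/L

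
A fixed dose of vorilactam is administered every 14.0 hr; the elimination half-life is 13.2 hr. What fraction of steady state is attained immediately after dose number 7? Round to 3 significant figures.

0.994

k = ln 2 / 13.2 = 0.05251 hr⁻¹
f_n = 1 − e^(−nkτ) = 1 − e^(−7 × 0.05251 × 14.0) = 1 − e^(−5.146) = 1 − 0.005822 ≈ 0.994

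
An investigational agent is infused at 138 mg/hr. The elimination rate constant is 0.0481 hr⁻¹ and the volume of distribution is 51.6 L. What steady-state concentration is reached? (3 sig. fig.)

55.6 mg/L

CL = k · V = 0.0481 × 51.6 = 2.482 L/hr
Css = rate / CL = 138 / 2.482 ≈ 55.6 mg/L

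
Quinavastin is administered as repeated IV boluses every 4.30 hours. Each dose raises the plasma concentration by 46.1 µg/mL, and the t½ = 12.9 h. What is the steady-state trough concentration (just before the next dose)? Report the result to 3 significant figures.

k = ln 2 / 12.9 = 0.05373 h⁻¹
Fraction remaining after one interval: e^(−kτ) = e^(−0.05373 × 4.30) = 0.7937
R = 1 / (1 − 0.7937) = 4.847
Css,max = 46.1 × 4.847 = 223.5 µg/mL
Css,min = Css,max × e^(−kτ) = 223.5 × 0.7937 ≈ 177 µg/mL

177 µg/mL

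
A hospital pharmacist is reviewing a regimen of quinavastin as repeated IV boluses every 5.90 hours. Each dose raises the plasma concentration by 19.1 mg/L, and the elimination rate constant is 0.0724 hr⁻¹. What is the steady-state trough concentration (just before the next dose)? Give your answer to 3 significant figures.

35.8 mg/L

Fraction remaining after one interval: e^(−kτ) = e^(−0.07240 × 5.90) = 0.6524
R = 1 / (1 − 0.6524) = 2.877
Css,max = 19.1 × 2.877 = 54.94 mg/L
Css,min = Css,max × e^(−kτ) = 54.94 × 0.6524 ≈ 35.8 mg/L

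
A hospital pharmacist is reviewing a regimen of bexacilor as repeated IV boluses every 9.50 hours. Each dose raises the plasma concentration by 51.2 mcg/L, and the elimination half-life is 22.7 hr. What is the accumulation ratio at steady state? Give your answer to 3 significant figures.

3.97

k = ln 2 / 22.7 = 0.03054 hr⁻¹
Fraction remaining after one interval: e^(−kτ) = e^(−0.03054 × 9.50) = 0.7482
R = 1 / (1 − 0.7482) = 1 / 0.2518 ≈ 3.97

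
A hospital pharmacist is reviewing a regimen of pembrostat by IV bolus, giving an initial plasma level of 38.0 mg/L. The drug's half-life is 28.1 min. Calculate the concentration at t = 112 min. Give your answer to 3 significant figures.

k = ln 2 / 28.1 = 0.02467 min⁻¹
112 min is 3.986 half-lives, so C = 38.0 × (1/2)^3.986 = 38.0 × 0.06312 ≈ 2.40 mg/L

2.40 mg/L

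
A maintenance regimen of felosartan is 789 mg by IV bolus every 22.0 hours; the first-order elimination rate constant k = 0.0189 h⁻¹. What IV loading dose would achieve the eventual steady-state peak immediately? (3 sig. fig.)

2320 mg

Accumulation ratio R = 1 / (1 − e^(−kτ)) = 1 / (1 − e^(−0.01890×22.0)) = 1 / (1 − 0.6598) = 2.940
Loading dose = maintenance dose × R = 789 × 2.940 ≈ 2320 mg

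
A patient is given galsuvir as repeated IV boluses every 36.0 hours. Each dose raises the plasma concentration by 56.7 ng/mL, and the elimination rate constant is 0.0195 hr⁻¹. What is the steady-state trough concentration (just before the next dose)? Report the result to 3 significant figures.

Fraction remaining after one interval: e^(−kτ) = e^(−0.01950 × 36.0) = 0.4956
R = 1 / (1 − 0.4956) = 1.983
Css,max = 56.7 × 1.983 = 112.4 ng/mL
Css,min = Css,max × e^(−kτ) = 112.4 × 0.4956 ≈ 55.7 ng/mL

55.7 ng/mL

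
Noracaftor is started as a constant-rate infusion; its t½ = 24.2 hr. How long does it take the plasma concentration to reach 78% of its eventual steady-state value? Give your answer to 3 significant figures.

k = ln 2 / 24.2 = 0.02864 hr⁻¹
f = 1 − e^(−kt)  ⇒  t = −ln(1 − f) / k
t = −ln(1 − 0.78) / 0.02864 = 1.514 / 0.02864 ≈ 52.9 hours

52.9 hours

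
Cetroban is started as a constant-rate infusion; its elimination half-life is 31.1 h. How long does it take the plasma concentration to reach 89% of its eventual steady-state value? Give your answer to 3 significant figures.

k = ln 2 / 31.1 = 0.02229 h⁻¹
f = 1 − e^(−kt)  ⇒  t = −ln(1 − f) / k
t = −ln(1 − 0.89) / 0.02229 = 2.207 / 0.02229 ≈ 99.0 hours

99.0 hours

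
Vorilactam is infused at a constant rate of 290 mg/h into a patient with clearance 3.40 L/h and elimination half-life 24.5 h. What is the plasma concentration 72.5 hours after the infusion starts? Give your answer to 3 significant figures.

Css = rate / CL = 290 / 3.40 = 85.29 mg/L
k = ln 2 / 24.5 = 0.02829 h⁻¹
C(t) = Css (1 − e^(−kt)) = 85.29 × (1 − e^(−2.051)) = 85.29 × 0.8714 ≈ 74.3 mg/L

74.3 mg/L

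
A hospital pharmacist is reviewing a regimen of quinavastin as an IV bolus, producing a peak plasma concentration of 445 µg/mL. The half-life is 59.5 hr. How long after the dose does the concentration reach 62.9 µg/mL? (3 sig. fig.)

k = ln 2 / 59.5 = 0.01165 hr⁻¹
C(t) = C₀ e^(−kt)  ⇒  t = ln(C₀/C) / k
t = ln(445/62.9) / 0.01165 = 1.957 / 0.01165 ≈ 168 hours

168 hours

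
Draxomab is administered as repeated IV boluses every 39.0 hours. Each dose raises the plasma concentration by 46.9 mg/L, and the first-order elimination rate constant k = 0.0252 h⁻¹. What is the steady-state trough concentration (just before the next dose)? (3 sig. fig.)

Fraction remaining after one interval: e^(−kτ) = e^(−0.02520 × 39.0) = 0.3743
R = 1 / (1 − 0.3743) = 1.598
Css,max = 46.9 × 1.598 = 74.95 mg/L
Css,min = Css,max × e^(−kτ) = 74.95 × 0.3743 ≈ 28.1 mg/L

28.1 mg/L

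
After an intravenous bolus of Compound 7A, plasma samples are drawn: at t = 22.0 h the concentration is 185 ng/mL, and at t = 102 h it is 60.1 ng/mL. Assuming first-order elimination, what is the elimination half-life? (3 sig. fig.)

49.3 hours

k = ln(C₁/C₂) / (t₂ − t₁) = ln(185/60.1) / (102 − 22.0)
  = 1.124 / 80.00 = 0.01405 h⁻¹
t½ = ln 2 / k = ln 2 / 0.01405 ≈ 49.3 hours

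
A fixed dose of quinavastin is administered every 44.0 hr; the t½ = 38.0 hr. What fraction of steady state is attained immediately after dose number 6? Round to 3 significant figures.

0.992

k = ln 2 / 38.0 = 0.01824 hr⁻¹
f_n = 1 − e^(−nkτ) = 1 − e^(−6 × 0.01824 × 44.0) = 1 − e^(−4.816) = 1 − 0.008103 ≈ 0.992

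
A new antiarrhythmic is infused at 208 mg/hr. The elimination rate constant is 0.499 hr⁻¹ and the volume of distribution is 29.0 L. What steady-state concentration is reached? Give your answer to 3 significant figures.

CL = k · V = 0.499 × 29.0 = 14.47 L/hr
Css = rate / CL = 208 / 14.47 ≈ 14.4 µg/mL

14.4 µg/mL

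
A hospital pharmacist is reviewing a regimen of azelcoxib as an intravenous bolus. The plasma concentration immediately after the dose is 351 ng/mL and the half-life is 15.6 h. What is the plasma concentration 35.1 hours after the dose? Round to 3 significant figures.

73.8 ng/mL

k = ln 2 / 15.6 = 0.04443 h⁻¹
35.1 h is 2.250 half-lives, so C = 351 × (1/2)^2.250 = 351 × 0.2102 ≈ 73.8 ng/mL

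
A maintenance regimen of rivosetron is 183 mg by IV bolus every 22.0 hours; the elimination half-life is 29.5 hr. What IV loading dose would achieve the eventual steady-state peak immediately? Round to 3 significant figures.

453 mg

k = ln 2 / 29.5 = 0.02350 hr⁻¹
Accumulation ratio R = 1 / (1 − e^(−kτ)) = 1 / (1 − e^(−0.02350×22.0)) = 1 / (1 − 0.5964) = 2.477
Loading dose = maintenance dose × R = 183 × 2.477 ≈ 453 mg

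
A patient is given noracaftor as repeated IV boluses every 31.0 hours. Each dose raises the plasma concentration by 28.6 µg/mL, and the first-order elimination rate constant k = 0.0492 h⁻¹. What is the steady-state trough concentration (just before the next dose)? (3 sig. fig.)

Fraction remaining after one interval: e^(−kτ) = e^(−0.04920 × 31.0) = 0.2176
R = 1 / (1 − 0.2176) = 1.278
Css,max = 28.6 × 1.278 = 36.55 µg/mL
Css,min = Css,max × e^(−kτ) = 36.55 × 0.2176 ≈ 7.95 µg/mL

7.95 µg/mL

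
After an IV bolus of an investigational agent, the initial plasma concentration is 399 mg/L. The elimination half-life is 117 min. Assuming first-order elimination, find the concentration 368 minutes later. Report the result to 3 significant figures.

k = ln 2 / 117 = 0.005924 min⁻¹
C(t) = C₀ e^(−kt) = 399 × e^(−0.005924 × 368) = 399 × e^(−2.180) = 399 × 0.1130 ≈ 45.1 mg/L

45.1 mg/L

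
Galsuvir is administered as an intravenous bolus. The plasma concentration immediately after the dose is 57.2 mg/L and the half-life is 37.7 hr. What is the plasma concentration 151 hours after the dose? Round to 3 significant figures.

3.56 mg/L

k = ln 2 / 37.7 = 0.01839 hr⁻¹
151 hr is 4.005 half-lives, so C = 57.2 × (1/2)^4.005 = 57.2 × 0.06227 ≈ 3.56 mg/L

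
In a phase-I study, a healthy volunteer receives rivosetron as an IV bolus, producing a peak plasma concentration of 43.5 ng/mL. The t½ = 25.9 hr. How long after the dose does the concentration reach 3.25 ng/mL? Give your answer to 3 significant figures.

k = ln 2 / 25.9 = 0.02676 hr⁻¹
C(t) = C₀ e^(−kt)  ⇒  t = ln(C₀/C) / k
t = ln(43.5/3.25) / 0.02676 = 2.594 / 0.02676 ≈ 96.9 hours

96.9 hours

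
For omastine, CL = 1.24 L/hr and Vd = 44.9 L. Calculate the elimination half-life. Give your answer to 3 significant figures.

k = CL / V = 1.24 / 44.9 = 0.02762 hr⁻¹
t½ = ln 2 / k = ln 2 / 0.02762 ≈ 25.1 hours

25.1 hours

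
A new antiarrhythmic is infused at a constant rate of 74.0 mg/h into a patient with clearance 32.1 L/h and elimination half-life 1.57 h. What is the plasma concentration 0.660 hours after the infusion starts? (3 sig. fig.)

Css = rate / CL = 74.0 / 32.1 = 2.305 mg/L
k = ln 2 / 1.57 = 0.4415 h⁻¹
C(t) = Css (1 − e^(−kt)) = 2.305 × (1 − e^(−0.2914)) = 2.305 × 0.2528 ≈ 0.583 mg/L

0.583 mg/L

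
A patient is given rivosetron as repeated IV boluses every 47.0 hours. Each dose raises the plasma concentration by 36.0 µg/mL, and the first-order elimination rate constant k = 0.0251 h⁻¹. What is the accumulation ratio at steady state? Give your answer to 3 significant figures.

1.44

Fraction remaining after one interval: e^(−kτ) = e^(−0.02510 × 47.0) = 0.3074
R = 1 / (1 − 0.3074) = 1 / 0.6926 ≈ 1.44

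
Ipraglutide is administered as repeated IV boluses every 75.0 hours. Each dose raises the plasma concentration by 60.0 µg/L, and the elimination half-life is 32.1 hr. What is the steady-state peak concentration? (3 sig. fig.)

74.8 µg/L

k = ln 2 / 32.1 = 0.02159 hr⁻¹
Fraction remaining after one interval: e^(−kτ) = e^(−0.02159 × 75.0) = 0.1980
R = 1 / (1 − 0.1980) = 1.247
Css,max = 60.0 × 1.247 ≈ 74.8 µg/L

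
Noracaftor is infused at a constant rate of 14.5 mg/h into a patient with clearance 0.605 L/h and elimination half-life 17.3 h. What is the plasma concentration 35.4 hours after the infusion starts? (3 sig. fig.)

Css = rate / CL = 14.5 / 0.605 = 23.97 µg/mL
k = ln 2 / 17.3 = 0.04007 h⁻¹
C(t) = Css (1 − e^(−kt)) = 23.97 × (1 − e^(−1.418)) = 23.97 × 0.7579 ≈ 18.2 µg/mL

18.2 µg/mL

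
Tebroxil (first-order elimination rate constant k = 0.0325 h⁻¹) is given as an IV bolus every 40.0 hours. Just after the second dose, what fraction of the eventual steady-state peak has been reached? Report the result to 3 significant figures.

f_n = 1 − e^(−nkτ) = 1 − e^(−2 × 0.03250 × 40.0) = 1 − e^(−2.600) = 1 − 0.07427 ≈ 0.926

0.926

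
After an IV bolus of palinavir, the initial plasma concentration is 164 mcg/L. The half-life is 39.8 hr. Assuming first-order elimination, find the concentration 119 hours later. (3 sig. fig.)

k = ln 2 / 39.8 = 0.01742 hr⁻¹
C(t) = C₀ e^(−kt) = 164 × e^(−0.01742 × 119) = 164 × e^(−2.072) = 164 × 0.1259 ≈ 20.6 mcg/L

20.6 mcg/L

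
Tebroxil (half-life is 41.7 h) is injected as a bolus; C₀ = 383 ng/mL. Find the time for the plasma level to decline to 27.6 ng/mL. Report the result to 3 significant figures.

158 hours

k = ln 2 / 41.7 = 0.01662 h⁻¹
C(t) = C₀ e^(−kt)  ⇒  t = ln(C₀/C) / k
t = ln(383/27.6) / 0.01662 = 2.630 / 0.01662 ≈ 158 hours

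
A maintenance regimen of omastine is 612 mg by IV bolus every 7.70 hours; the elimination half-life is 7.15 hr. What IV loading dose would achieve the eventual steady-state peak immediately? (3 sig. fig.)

k = ln 2 / 7.15 = 0.09694 hr⁻¹
Accumulation ratio R = 1 / (1 − e^(−kτ)) = 1 / (1 − e^(−0.09694×7.70)) = 1 / (1 − 0.4740) = 1.901
Loading dose = maintenance dose × R = 612 × 1.901 ≈ 1160 mg

1160 mg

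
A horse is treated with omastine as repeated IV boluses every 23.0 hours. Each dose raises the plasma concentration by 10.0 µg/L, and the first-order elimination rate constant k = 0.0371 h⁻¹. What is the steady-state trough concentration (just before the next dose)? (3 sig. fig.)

Fraction remaining after one interval: e^(−kτ) = e^(−0.03710 × 23.0) = 0.4260
R = 1 / (1 − 0.4260) = 1.742
Css,max = 10.0 × 1.742 = 17.42 µg/L
Css,min = Css,max × e^(−kτ) = 17.42 × 0.4260 ≈ 7.42 µg/L

7.42 µg/L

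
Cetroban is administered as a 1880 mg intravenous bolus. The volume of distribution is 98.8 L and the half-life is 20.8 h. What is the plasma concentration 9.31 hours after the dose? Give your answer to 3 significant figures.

C₀ = dose / V = 1880 / 98.8 = 19.03 mg/L
k = ln 2 / 20.8 = 0.03332 h⁻¹
C(t) = C₀ e^(−kt) = 19.03 × e^(−0.03332 × 9.31) = 19.03 × e^(−0.3103) = 19.03 × 0.7333 ≈ 14.0 mg/L

14.0 mg/L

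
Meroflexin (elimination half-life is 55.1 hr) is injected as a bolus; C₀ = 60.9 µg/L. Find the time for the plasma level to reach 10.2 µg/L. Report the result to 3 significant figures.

k = ln 2 / 55.1 = 0.01258 hr⁻¹
C(t) = C₀ e^(−kt)  ⇒  t = ln(C₀/C) / k
t = ln(60.9/10.2) / 0.01258 = 1.787 / 0.01258 ≈ 142 hours

142 hours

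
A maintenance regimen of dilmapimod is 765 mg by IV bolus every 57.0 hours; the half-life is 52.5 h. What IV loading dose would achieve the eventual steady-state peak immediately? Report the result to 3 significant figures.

1450 mg

k = ln 2 / 52.5 = 0.01320 h⁻¹
Accumulation ratio R = 1 / (1 − e^(−kτ)) = 1 / (1 − e^(−0.01320×57.0)) = 1 / (1 − 0.4712) = 1.891
Loading dose = maintenance dose × R = 765 × 1.891 ≈ 1450 mg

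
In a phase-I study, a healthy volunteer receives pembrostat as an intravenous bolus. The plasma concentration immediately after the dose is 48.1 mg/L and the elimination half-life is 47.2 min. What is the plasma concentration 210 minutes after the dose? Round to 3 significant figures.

k = ln 2 / 47.2 = 0.01469 min⁻¹
C(t) = C₀ e^(−kt) = 48.1 × e^(−0.01469 × 210) = 48.1 × e^(−3.084) = 48.1 × 0.04578 ≈ 2.20 mg/L

2.20 mg/L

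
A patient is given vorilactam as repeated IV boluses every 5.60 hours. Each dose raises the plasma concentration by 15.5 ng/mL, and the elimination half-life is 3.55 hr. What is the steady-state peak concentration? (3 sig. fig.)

23.3 ng/mL

k = ln 2 / 3.55 = 0.1953 hr⁻¹
Fraction remaining after one interval: e^(−kτ) = e^(−0.1953 × 5.60) = 0.3351
R = 1 / (1 − 0.3351) = 1.504
Css,max = 15.5 × 1.504 ≈ 23.3 ng/mL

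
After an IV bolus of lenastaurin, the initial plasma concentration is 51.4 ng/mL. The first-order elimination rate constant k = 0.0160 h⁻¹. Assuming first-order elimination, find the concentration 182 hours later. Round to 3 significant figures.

C(t) = C₀ e^(−kt) = 51.4 × e^(−0.01600 × 182) = 51.4 × e^(−2.912) = 51.4 × 0.05437 ≈ 2.79 ng/mL

2.79 ng/mL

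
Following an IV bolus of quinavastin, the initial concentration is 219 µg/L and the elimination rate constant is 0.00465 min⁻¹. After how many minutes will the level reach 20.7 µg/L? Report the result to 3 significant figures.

C(t) = C₀ e^(−kt)  ⇒  t = ln(C₀/C) / k
t = ln(219/20.7) / 0.004650 = 2.359 / 0.004650 ≈ 507 minutes

507 minutes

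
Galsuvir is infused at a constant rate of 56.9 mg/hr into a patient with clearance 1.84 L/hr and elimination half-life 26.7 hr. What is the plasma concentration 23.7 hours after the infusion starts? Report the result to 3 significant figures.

14.2 mg/L

Css = rate / CL = 56.9 / 1.84 = 30.92 mg/L
k = ln 2 / 26.7 = 0.02596 hr⁻¹
C(t) = Css (1 − e^(−kt)) = 30.92 × (1 − e^(−0.6153)) = 30.92 × 0.4595 ≈ 14.2 mg/L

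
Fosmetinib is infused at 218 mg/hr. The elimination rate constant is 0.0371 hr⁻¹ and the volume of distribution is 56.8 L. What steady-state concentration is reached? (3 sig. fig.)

CL = k · V = 0.0371 × 56.8 = 2.107 L/hr
Css = rate / CL = 218 / 2.107 ≈ 103 µg/mL

103 µg/mL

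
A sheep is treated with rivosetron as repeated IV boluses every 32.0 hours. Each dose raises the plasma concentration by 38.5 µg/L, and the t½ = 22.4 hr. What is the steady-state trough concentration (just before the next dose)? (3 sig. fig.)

k = ln 2 / 22.4 = 0.03094 hr⁻¹
Fraction remaining after one interval: e^(−kτ) = e^(−0.03094 × 32.0) = 0.3715
R = 1 / (1 − 0.3715) = 1.591
Css,max = 38.5 × 1.591 = 61.26 µg/L
Css,min = Css,max × e^(−kτ) = 61.26 × 0.3715 ≈ 22.8 µg/L

22.8 µg/L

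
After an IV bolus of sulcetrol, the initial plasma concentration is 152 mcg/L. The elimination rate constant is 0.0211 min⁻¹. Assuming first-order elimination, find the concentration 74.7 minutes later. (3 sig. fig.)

C(t) = C₀ e^(−kt) = 152 × e^(−0.02110 × 74.7) = 152 × e^(−1.576) = 152 × 0.2068 ≈ 31.4 mcg/L

31.4 mcg/L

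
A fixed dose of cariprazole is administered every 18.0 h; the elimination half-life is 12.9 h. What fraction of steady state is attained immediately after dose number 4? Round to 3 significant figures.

k = ln 2 / 12.9 = 0.05373 h⁻¹
f_n = 1 − e^(−nkτ) = 1 − e^(−4 × 0.05373 × 18.0) = 1 − e^(−3.869) = 1 − 0.02088 ≈ 0.979

0.979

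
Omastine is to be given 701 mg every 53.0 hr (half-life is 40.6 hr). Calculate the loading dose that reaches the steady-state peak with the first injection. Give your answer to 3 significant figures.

k = ln 2 / 40.6 = 0.01707 hr⁻¹
Accumulation ratio R = 1 / (1 − e^(−kτ)) = 1 / (1 − e^(−0.01707×53.0)) = 1 / (1 − 0.4046) = 1.680
Loading dose = maintenance dose × R = 701 × 1.680 ≈ 1180 mg

1180 mg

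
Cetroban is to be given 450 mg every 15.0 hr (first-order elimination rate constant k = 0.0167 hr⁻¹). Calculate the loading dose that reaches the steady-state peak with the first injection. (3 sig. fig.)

Accumulation ratio R = 1 / (1 − e^(−kτ)) = 1 / (1 − e^(−0.01670×15.0)) = 1 / (1 − 0.7784) = 4.513
Loading dose = maintenance dose × R = 450 × 4.513 ≈ 2030 mg

2030 mg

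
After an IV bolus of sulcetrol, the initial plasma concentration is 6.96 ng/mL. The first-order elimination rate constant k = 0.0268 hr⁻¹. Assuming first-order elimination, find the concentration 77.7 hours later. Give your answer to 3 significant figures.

0.867 ng/mL

C(t) = C₀ e^(−kt) = 6.96 × e^(−0.02680 × 77.7) = 6.96 × e^(−2.082) = 6.96 × 0.1246 ≈ 0.867 ng/mL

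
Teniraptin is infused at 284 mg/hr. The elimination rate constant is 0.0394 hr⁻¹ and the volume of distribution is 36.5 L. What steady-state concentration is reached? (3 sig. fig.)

197 µg/mL

CL = k · V = 0.0394 × 36.5 = 1.438 L/hr
Css = rate / CL = 284 / 1.438 ≈ 197 µg/mL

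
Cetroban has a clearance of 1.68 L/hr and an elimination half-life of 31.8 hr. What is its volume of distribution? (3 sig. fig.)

77.1 L

k = ln 2 / t½ = ln 2 / 31.8 = 0.02180 hr⁻¹
V = CL / k = 1.68 / 0.02180 ≈ 77.1 L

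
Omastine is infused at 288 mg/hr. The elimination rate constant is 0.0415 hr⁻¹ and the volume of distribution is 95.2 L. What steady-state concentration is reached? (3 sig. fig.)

CL = k · V = 0.0415 × 95.2 = 3.951 L/hr
Css = rate / CL = 288 / 3.951 ≈ 72.9 µg/mL

72.9 µg/mL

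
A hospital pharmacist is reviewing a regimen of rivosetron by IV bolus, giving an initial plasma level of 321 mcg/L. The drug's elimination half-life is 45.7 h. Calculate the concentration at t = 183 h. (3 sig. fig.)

20.0 mcg/L

k = ln 2 / 45.7 = 0.01517 h⁻¹
183 h is 4.004 half-lives, so C = 321 × (1/2)^4.004 = 321 × 0.06231 ≈ 20.0 mcg/L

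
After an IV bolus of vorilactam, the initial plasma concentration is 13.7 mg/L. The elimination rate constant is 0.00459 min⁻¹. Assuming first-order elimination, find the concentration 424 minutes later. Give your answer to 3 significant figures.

C(t) = C₀ e^(−kt) = 13.7 × e^(−0.004590 × 424) = 13.7 × e^(−1.946) = 13.7 × 0.1428 ≈ 1.96 mg/L

1.96 mg/L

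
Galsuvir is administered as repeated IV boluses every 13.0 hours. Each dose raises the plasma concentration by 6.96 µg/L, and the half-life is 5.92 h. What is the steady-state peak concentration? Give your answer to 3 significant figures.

8.90 µg/L

k = ln 2 / 5.92 = 0.1171 h⁻¹
Fraction remaining after one interval: e^(−kτ) = e^(−0.1171 × 13.0) = 0.2183
R = 1 / (1 − 0.2183) = 1.279
Css,max = 6.96 × 1.279 ≈ 8.90 µg/L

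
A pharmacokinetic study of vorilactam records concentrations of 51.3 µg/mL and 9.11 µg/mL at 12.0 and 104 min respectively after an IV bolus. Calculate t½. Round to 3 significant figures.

36.9 minutes

k = ln(C₁/C₂) / (t₂ − t₁) = ln(51.3/9.11) / (104 − 12.0)
  = 1.728 / 92.00 = 0.01879 min⁻¹
t½ = ln 2 / k = ln 2 / 0.01879 ≈ 36.9 minutes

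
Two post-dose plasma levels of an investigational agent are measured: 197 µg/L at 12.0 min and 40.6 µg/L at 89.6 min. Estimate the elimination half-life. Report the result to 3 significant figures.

34.1 minutes

k = ln(C₁/C₂) / (t₂ − t₁) = ln(197/40.6) / (89.6 − 12.0)
  = 1.579 / 77.60 = 0.02035 min⁻¹
t½ = ln 2 / k = ln 2 / 0.02035 ≈ 34.1 minutes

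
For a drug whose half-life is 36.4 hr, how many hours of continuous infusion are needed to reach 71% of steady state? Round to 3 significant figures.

k = ln 2 / 36.4 = 0.01904 hr⁻¹
f = 1 − e^(−kt)  ⇒  t = −ln(1 − f) / k
t = −ln(1 − 0.71) / 0.01904 = 1.238 / 0.01904 ≈ 65.0 hours

65.0 hours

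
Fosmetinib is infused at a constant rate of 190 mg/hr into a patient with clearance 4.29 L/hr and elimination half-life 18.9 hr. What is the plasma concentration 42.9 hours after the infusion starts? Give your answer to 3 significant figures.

35.1 µg/mL

Css = rate / CL = 190 / 4.29 = 44.29 µg/mL
k = ln 2 / 18.9 = 0.03667 hr⁻¹
C(t) = Css (1 − e^(−kt)) = 44.29 × (1 − e^(−1.573)) = 44.29 × 0.7926 ≈ 35.1 µg/mL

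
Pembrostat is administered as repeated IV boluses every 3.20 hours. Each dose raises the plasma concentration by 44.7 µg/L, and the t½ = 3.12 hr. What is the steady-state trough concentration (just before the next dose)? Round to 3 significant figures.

43.2 µg/L

k = ln 2 / 3.12 = 0.2222 hr⁻¹
Fraction remaining after one interval: e^(−kτ) = e^(−0.2222 × 3.20) = 0.4912
R = 1 / (1 − 0.4912) = 1.965
Css,max = 44.7 × 1.965 = 87.85 µg/L
Css,min = Css,max × e^(−kτ) = 87.85 × 0.4912 ≈ 43.2 µg/L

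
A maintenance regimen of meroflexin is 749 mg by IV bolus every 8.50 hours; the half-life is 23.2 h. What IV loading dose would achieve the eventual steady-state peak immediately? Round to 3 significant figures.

k = ln 2 / 23.2 = 0.02988 h⁻¹
Accumulation ratio R = 1 / (1 − e^(−kτ)) = 1 / (1 − e^(−0.02988×8.50)) = 1 / (1 − 0.7757) = 4.459
Loading dose = maintenance dose × R = 749 × 4.459 ≈ 3340 mg

3340 mg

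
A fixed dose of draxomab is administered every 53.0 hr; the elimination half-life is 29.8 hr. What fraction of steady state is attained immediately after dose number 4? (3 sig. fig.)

k = ln 2 / 29.8 = 0.02326 hr⁻¹
f_n = 1 − e^(−nkτ) = 1 − e^(−4 × 0.02326 × 53.0) = 1 − e^(−4.931) = 1 − 0.007218 ≈ 0.993

0.993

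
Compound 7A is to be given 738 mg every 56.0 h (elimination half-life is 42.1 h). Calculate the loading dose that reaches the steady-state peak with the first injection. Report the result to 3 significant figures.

k = ln 2 / 42.1 = 0.01646 h⁻¹
Accumulation ratio R = 1 / (1 − e^(−kτ)) = 1 / (1 − e^(−0.01646×56.0)) = 1 / (1 − 0.3977) = 1.660
Loading dose = maintenance dose × R = 738 × 1.660 ≈ 1230 mg

1230 mg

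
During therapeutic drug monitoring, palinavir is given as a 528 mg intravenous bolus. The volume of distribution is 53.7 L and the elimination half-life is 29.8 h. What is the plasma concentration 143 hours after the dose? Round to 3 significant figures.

0.353 mg/L

C₀ = dose / V = 528 / 53.7 = 9.832 mg/L
k = ln 2 / 29.8 = 0.02326 h⁻¹
C(t) = C₀ e^(−kt) = 9.832 × e^(−0.02326 × 143) = 9.832 × e^(−3.326) = 9.832 × 0.03593 ≈ 0.353 mg/L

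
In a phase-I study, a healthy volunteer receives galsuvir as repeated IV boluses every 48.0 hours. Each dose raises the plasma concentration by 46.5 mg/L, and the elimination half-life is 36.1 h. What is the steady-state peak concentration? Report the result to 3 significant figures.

k = ln 2 / 36.1 = 0.01920 h⁻¹
Fraction remaining after one interval: e^(−kτ) = e^(−0.01920 × 48.0) = 0.3979
R = 1 / (1 − 0.3979) = 1.661
Css,max = 46.5 × 1.661 ≈ 77.2 mg/L

77.2 mg/L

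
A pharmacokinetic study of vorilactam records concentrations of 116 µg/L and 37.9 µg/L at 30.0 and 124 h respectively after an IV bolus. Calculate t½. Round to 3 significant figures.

58.2 hours

k = ln(C₁/C₂) / (t₂ − t₁) = ln(116/37.9) / (124 − 30.0)
  = 1.119 / 94.00 = 0.01190 h⁻¹
t½ = ln 2 / k = ln 2 / 0.01190 ≈ 58.2 hours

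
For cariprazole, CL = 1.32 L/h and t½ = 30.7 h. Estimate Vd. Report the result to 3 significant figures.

k = ln 2 / t½ = ln 2 / 30.7 = 0.02258 h⁻¹
V = CL / k = 1.32 / 0.02258 ≈ 58.5 L

58.5 L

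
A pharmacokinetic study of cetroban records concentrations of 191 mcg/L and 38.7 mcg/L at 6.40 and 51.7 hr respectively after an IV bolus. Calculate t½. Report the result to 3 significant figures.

19.7 hours

k = ln(C₁/C₂) / (t₂ − t₁) = ln(191/38.7) / (51.7 − 6.40)
  = 1.596 / 45.30 = 0.03524 hr⁻¹
t½ = ln 2 / k = ln 2 / 0.03524 ≈ 19.7 hours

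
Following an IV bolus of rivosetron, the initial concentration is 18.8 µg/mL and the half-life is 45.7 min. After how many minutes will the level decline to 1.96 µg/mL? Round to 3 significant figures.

149 minutes

k = ln 2 / 45.7 = 0.01517 min⁻¹
C(t) = C₀ e^(−kt)  ⇒  t = ln(C₀/C) / k
t = ln(18.8/1.96) / 0.01517 = 2.261 / 0.01517 ≈ 149 minutes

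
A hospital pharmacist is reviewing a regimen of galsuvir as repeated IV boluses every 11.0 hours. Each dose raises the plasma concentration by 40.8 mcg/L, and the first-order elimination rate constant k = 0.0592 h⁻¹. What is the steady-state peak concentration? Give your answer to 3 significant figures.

85.3 mcg/L

Fraction remaining after one interval: e^(−kτ) = e^(−0.05920 × 11.0) = 0.5214
R = 1 / (1 − 0.5214) = 2.090
Css,max = 40.8 × 2.090 ≈ 85.3 mcg/L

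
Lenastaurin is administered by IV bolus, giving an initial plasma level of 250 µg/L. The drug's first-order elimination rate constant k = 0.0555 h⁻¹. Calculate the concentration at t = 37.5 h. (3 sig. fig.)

31.2 µg/L

C(t) = C₀ e^(−kt) = 250 × e^(−0.05550 × 37.5) = 250 × e^(−2.081) = 250 × 0.1248 ≈ 31.2 µg/L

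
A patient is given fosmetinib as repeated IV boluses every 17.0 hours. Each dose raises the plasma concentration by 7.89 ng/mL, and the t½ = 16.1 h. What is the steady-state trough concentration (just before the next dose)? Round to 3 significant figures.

7.31 ng/mL

k = ln 2 / 16.1 = 0.04305 h⁻¹
Fraction remaining after one interval: e^(−kτ) = e^(−0.04305 × 17.0) = 0.4810
R = 1 / (1 − 0.4810) = 1.927
Css,max = 7.89 × 1.927 = 15.20 ng/mL
Css,min = Css,max × e^(−kτ) = 15.20 × 0.4810 ≈ 7.31 ng/mL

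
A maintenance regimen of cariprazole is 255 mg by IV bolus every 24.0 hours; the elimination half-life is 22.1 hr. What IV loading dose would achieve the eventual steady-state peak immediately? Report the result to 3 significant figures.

k = ln 2 / 22.1 = 0.03136 hr⁻¹
Accumulation ratio R = 1 / (1 − e^(−kτ)) = 1 / (1 − e^(−0.03136×24.0)) = 1 / (1 − 0.4711) = 1.891
Loading dose = maintenance dose × R = 255 × 1.891 ≈ 482 mg

482 mg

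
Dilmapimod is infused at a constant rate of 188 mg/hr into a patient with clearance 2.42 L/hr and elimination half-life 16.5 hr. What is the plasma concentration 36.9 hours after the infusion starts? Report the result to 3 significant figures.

Css = rate / CL = 188 / 2.42 = 77.69 µg/mL
k = ln 2 / 16.5 = 0.04201 hr⁻¹
C(t) = Css (1 − e^(−kt)) = 77.69 × (1 − e^(−1.550)) = 77.69 × 0.7878 ≈ 61.2 µg/mL

61.2 µg/mL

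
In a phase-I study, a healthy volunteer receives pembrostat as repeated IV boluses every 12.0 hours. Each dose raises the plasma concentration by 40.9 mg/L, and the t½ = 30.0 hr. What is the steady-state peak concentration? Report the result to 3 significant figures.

169 mg/L

k = ln 2 / 30.0 = 0.02310 hr⁻¹
Fraction remaining after one interval: e^(−kτ) = e^(−0.02310 × 12.0) = 0.7579
R = 1 / (1 − 0.7579) = 4.130
Css,max = 40.9 × 4.130 ≈ 169 mg/L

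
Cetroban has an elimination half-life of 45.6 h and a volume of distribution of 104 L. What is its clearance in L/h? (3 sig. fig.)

k = ln 2 / t½ = ln 2 / 45.6 = 0.01520 h⁻¹
CL = k · V = 0.01520 × 104 ≈ 1.58 L/h

1.58 L/h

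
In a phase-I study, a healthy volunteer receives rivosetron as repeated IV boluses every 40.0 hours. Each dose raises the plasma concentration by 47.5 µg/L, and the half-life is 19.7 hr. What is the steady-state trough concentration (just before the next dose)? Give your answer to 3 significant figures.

15.4 µg/L

k = ln 2 / 19.7 = 0.03519 hr⁻¹
Fraction remaining after one interval: e^(−kτ) = e^(−0.03519 × 40.0) = 0.2448
R = 1 / (1 − 0.2448) = 1.324
Css,max = 47.5 × 1.324 = 62.90 µg/L
Css,min = Css,max × e^(−kτ) = 62.90 × 0.2448 ≈ 15.4 µg/L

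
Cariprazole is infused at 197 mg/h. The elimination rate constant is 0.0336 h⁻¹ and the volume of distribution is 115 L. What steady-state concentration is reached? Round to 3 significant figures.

CL = k · V = 0.0336 × 115 = 3.864 L/h
Css = rate / CL = 197 / 3.864 ≈ 51.0 µg/mL

51.0 µg/mL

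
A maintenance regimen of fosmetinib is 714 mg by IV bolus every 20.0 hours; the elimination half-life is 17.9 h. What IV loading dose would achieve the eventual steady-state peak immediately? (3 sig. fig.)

k = ln 2 / 17.9 = 0.03872 h⁻¹
Accumulation ratio R = 1 / (1 − e^(−kτ)) = 1 / (1 − e^(−0.03872×20.0)) = 1 / (1 − 0.4609) = 1.855
Loading dose = maintenance dose × R = 714 × 1.855 ≈ 1320 mg

1320 mg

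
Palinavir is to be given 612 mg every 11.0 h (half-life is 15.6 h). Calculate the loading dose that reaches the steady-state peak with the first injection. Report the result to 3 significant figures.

1580 mg

k = ln 2 / 15.6 = 0.04443 h⁻¹
Accumulation ratio R = 1 / (1 − e^(−kτ)) = 1 / (1 − e^(−0.04443×11.0)) = 1 / (1 − 0.6134) = 2.587
Loading dose = maintenance dose × R = 612 × 2.587 ≈ 1580 mg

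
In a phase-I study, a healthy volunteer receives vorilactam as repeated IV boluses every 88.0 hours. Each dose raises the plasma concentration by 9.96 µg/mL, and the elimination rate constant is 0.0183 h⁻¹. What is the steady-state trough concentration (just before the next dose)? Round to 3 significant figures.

2.49 µg/mL

Fraction remaining after one interval: e^(−kτ) = e^(−0.01830 × 88.0) = 0.1998
R = 1 / (1 − 0.1998) = 1.250
Css,max = 9.96 × 1.250 = 12.45 µg/mL
Css,min = Css,max × e^(−kτ) = 12.45 × 0.1998 ≈ 2.49 µg/mL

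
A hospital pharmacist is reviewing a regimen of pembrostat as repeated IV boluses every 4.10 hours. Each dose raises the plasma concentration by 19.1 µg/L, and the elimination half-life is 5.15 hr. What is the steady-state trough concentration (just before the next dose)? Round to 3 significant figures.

k = ln 2 / 5.15 = 0.1346 hr⁻¹
Fraction remaining after one interval: e^(−kτ) = e^(−0.1346 × 4.10) = 0.5759
R = 1 / (1 − 0.5759) = 2.358
Css,max = 19.1 × 2.358 = 45.04 µg/L
Css,min = Css,max × e^(−kτ) = 45.04 × 0.5759 ≈ 25.9 µg/L

25.9 µg/L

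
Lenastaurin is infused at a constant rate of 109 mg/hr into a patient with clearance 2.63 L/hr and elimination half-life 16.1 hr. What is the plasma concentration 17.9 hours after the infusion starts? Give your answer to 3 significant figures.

22.3 mg/L

Css = rate / CL = 109 / 2.63 = 41.44 mg/L
k = ln 2 / 16.1 = 0.04305 hr⁻¹
C(t) = Css (1 − e^(−kt)) = 41.44 × (1 − e^(−0.7706)) = 41.44 × 0.5373 ≈ 22.3 mg/L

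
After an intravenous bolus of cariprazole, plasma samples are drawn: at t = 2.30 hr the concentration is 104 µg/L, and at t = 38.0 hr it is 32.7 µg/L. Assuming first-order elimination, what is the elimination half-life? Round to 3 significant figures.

21.4 hours

k = ln(C₁/C₂) / (t₂ − t₁) = ln(104/32.7) / (38.0 − 2.30)
  = 1.157 / 35.70 = 0.03241 hr⁻¹
t½ = ln 2 / k = ln 2 / 0.03241 ≈ 21.4 hours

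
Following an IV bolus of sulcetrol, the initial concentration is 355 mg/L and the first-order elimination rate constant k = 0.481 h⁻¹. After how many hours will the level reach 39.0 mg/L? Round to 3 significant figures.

C(t) = C₀ e^(−kt)  ⇒  t = ln(C₀/C) / k
t = ln(355/39.0) / 0.4810 = 2.209 / 0.4810 ≈ 4.59 hours

4.59 hours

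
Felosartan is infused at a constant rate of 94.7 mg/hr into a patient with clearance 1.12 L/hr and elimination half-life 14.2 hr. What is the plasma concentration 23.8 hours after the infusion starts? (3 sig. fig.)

Css = rate / CL = 94.7 / 1.12 = 84.55 µg/mL
k = ln 2 / 14.2 = 0.04881 hr⁻¹
C(t) = Css (1 − e^(−kt)) = 84.55 × (1 − e^(−1.162)) = 84.55 × 0.6871 ≈ 58.1 µg/mL

58.1 µg/mL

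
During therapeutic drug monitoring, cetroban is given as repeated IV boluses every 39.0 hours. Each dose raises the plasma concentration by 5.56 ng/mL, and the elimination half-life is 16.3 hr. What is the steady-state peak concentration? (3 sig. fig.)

k = ln 2 / 16.3 = 0.04252 hr⁻¹
Fraction remaining after one interval: e^(−kτ) = e^(−0.04252 × 39.0) = 0.1904
R = 1 / (1 − 0.1904) = 1.235
Css,max = 5.56 × 1.235 ≈ 6.87 ng/mL

6.87 ng/mL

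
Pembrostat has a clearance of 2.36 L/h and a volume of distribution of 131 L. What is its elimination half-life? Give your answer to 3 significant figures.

k = CL / V = 2.36 / 131 = 0.01802 h⁻¹
t½ = ln 2 / k = ln 2 / 0.01802 ≈ 38.5 hours

38.5 hours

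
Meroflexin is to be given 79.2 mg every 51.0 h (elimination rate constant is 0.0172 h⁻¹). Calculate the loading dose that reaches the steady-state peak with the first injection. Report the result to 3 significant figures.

136 mg

Accumulation ratio R = 1 / (1 − e^(−kτ)) = 1 / (1 − e^(−0.01720×51.0)) = 1 / (1 − 0.4159) = 1.712
Loading dose = maintenance dose × R = 79.2 × 1.712 ≈ 136 mg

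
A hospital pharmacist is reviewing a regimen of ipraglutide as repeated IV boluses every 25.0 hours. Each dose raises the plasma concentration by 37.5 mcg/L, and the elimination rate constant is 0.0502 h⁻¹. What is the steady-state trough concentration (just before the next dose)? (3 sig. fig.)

15.0 mcg/L

Fraction remaining after one interval: e^(−kτ) = e^(−0.05020 × 25.0) = 0.2851
R = 1 / (1 − 0.2851) = 1.399
Css,max = 37.5 × 1.399 = 52.45 mcg/L
Css,min = Css,max × e^(−kτ) = 52.45 × 0.2851 ≈ 15.0 mcg/L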